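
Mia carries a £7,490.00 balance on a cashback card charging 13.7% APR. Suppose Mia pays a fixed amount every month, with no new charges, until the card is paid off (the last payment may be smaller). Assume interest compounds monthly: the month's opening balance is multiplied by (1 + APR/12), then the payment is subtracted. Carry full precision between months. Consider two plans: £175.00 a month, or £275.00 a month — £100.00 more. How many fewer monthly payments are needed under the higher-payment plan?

27 fewer payments

Monthly rate r = 13.7%/12 = 1.14167% = 0.0114167.
At £175.00/mo: n = ⌈−ln(1 − rB₀/P)/ln(1+r)⌉ = 60 payments (last £13.96); total interest = total paid − £7,490.00 = £2,848.96.
At £275.00/mo: 33 payments (last £222.52); total interest £1,532.52.
Payments saved = 60 − 33 = 27.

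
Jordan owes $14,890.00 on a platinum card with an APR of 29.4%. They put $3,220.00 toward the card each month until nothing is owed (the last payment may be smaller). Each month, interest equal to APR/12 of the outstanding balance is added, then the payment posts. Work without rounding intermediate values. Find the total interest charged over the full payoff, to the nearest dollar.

Monthly rate r = 29.4%/12 = 2.45% = 0.0245.
Payoff takes n = ⌈−ln(1 − rB₀/P)/ln(1+r)⌉ = ⌈4.968⌉ = 5 payments; the last is $3,117.15.
Total paid = 4·$3,220.00 + $3,117.15 = $15,997.15.
Total interest = total paid − principal = $15,997.15 − $14,890.00 = $1,107.15.

$1,107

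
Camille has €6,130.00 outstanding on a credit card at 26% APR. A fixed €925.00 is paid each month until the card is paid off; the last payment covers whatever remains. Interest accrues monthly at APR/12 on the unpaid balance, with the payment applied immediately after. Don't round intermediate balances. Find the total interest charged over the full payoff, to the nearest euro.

Monthly rate r = 26%/12 = 2.16667% = 0.0216667.
Payoff takes n = ⌈−ln(1 − rB₀/P)/ln(1+r)⌉ = ⌈7.231⌉ = 8 payments; the last is €215.54.
Total paid = 7·€925.00 + €215.54 = €6,690.54.
Total interest = total paid − principal = €6,690.54 − €6,130.00 = €560.54.

€561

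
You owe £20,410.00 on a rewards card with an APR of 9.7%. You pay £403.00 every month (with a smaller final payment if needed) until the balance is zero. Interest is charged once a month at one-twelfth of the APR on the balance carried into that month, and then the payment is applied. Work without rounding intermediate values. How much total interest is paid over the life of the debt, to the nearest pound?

£5,950

Monthly rate r = 9.7%/12 = 0.808333% = 0.00808333.
Payoff takes n = ⌈−ln(1 − rB₀/P)/ln(1+r)⌉ = ⌈65.408⌉ = 66 payments; the last is £164.62.
Total paid = 65·£403.00 + £164.62 = £26,359.62.
Total interest = total paid − principal = £26,359.62 − £20,410.00 = £5,949.62.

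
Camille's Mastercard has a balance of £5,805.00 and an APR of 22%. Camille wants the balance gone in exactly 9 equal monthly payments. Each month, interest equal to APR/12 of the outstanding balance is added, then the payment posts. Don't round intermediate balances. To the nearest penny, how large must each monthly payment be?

£705.56

Monthly rate r = 22%/12 = 1.83333% = 0.0183333.
Level-payment amortization: P = B₀·r / (1 − (1+r)^(−n)) = 5805.00·0.0183333 / (1 − 1.01833^(−9)).
Denominator 1 − (1+r)^(−9) = 0.150838371.
P = 106.425 / 0.150838371 ≈ 705.56.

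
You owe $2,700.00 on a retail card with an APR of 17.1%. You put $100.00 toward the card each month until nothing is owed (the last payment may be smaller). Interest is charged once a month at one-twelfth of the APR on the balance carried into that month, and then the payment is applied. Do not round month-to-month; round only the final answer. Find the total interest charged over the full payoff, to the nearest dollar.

$733

Monthly rate r = 17.1%/12 = 1.425% = 0.01425.
Payoff takes n = ⌈−ln(1 − rB₀/P)/ln(1+r)⌉ = ⌈34.328⌉ = 35 payments; the last is $32.99.
Total paid = 34·$100.00 + $32.99 = $3,432.99.
Total interest = total paid − principal = $3,432.99 − $2,700.00 = $732.99.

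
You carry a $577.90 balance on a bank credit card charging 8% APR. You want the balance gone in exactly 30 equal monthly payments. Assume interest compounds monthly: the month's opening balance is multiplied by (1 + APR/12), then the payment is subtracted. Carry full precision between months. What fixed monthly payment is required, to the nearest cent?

$21.32

Monthly rate r = 8%/12 = 0.666667% = 0.00666667.
Level-payment amortization: P = B₀·r / (1 − (1+r)^(−n)) = 577.90·0.00666667 / (1 − 1.00667^(−30)).
Denominator 1 − (1+r)^(−30) = 0.18072566.
P = 3.85267 / 0.18072566 ≈ 21.32.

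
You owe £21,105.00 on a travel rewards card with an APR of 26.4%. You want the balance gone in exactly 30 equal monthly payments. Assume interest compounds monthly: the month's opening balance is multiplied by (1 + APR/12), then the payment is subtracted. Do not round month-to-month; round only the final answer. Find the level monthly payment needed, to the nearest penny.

Monthly rate r = 26.4%/12 = 2.2% = 0.022.
Level-payment amortization: P = B₀·r / (1 − (1+r)^(−n)) = 21105.00·0.022 / (1 − 1.022^(−30)).
Denominator 1 − (1+r)^(−30) = 0.479437204.
P = 464.31 / 0.479437204 ≈ 968.45.

£968.45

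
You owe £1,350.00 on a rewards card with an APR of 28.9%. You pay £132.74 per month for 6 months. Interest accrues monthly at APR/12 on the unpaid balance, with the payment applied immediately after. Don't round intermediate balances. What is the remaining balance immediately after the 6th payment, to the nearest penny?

Monthly rate r = 28.9%/12 = 2.40833% = 0.0240833.
Each month: B ← B·(1+r) − £132.74.
Month 1: interest £32.51; balance after payment £1,249.77.
Month 2: interest £30.10; balance after payment £1,147.13.
Month 3: interest £27.63; balance after payment £1,042.02.
Month 4: interest £25.10; balance after payment £934.37.
Month 5: interest £22.50; balance after payment £824.14.
Month 6: interest £19.85; balance after payment £711.24.

£711.24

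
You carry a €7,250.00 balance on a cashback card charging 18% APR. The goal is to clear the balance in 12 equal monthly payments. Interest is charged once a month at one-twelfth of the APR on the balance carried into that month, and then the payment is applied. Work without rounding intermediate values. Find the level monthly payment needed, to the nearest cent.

€664.68

Monthly rate r = 18%/12 = 1.5% = 0.015.
Level-payment amortization: P = B₀·r / (1 − (1+r)^(−n)) = 7250.00·0.015 / (1 − 1.015^(−12)).
Denominator 1 − (1+r)^(−12) = 0.163612578.
P = 108.75 / 0.163612578 ≈ 664.68.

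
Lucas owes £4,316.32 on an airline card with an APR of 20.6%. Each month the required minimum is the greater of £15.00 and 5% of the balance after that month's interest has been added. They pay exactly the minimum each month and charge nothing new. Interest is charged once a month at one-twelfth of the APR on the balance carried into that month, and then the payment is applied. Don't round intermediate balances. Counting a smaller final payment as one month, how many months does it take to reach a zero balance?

103 months

Monthly rate r = 20.6%/12 = 1.71667% = 0.0171667.
While 5% of the post-interest balance exceeds £15.00, each month B ← (B·(1+r))·(1 − 0.05), i.e. B shrinks by the factor (1+r)·0.95 = 0.96631.
This holds for months 1–79. Entering month 80 the balance is £287.91; 5% of the post-interest balance is now below £15.00, so the flat £15.00 minimum applies from here.
From month 80 a fixed £15.00 at rate r clears £287.91 in 24 more payments. Total: 79 + 24 = 103 months.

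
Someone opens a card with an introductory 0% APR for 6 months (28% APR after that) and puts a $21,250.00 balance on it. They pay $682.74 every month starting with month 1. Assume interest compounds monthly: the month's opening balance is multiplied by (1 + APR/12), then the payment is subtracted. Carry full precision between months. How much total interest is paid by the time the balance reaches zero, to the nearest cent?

Promo months 1–6 at r₀ = 0%/12 = 0; months 7+ at r₁ = 28%/12 = 0.0233333.
After month 6 (no interest yet): B = $21,250.00 − 6·$682.74 = $17,153.56.
Then at r₁ with $682.74/mo: n₂ = −ln(1 − r₁·B/P)/ln(1+r₁) ≈ 38.26 → 39 more payments.
Total paid = 44·$682.74 + $178.81 = $30,219.37; interest = $30,219.37 − $21,250.00 = $8,969.37.

$8,969.37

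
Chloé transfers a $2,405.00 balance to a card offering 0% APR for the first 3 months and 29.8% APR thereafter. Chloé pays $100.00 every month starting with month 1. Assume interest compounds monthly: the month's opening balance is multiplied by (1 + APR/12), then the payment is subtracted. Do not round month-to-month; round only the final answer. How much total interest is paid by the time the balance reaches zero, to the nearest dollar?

Promo months 1–3 at r₀ = 0%/12 = 0; months 4+ at r₁ = 29.8%/12 = 0.0248333.
After month 3 (no interest yet): B = $2,405.00 − 3·$100.00 = $2,105.00.
Then at r₁ with $100.00/mo: n₂ = −ln(1 − r₁·B/P)/ln(1+r₁) ≈ 30.15 → 31 more payments.
Total paid = 33·$100.00 + $15.64 = $3,315.64; interest = $3,315.64 − $2,405.00 = $910.64.

$911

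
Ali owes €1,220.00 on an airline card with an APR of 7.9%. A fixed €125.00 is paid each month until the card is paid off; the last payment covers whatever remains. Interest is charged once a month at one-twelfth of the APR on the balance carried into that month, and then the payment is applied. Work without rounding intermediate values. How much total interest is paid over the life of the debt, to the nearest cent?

€45.15

Monthly rate r = 7.9%/12 = 0.658333% = 0.00658333.
Payoff takes n = ⌈−ln(1 − rB₀/P)/ln(1+r)⌉ = ⌈10.121⌉ = 11 payments; the last is €15.15.
Total paid = 10·€125.00 + €15.15 = €1,265.15.
Total interest = total paid − principal = €1,265.15 − €1,220.00 = €45.15.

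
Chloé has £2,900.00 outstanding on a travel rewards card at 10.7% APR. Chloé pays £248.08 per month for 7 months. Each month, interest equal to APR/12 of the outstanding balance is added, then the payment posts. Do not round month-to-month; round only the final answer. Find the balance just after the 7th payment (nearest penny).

Monthly rate r = 10.7%/12 = 0.891667% = 0.00891667.
Each month: B ← B·(1+r) − £248.08.
Month 1: interest £25.86; balance after payment £2,677.78.
Month 2: interest £23.88; balance after payment £2,453.58.
Month 3: interest £21.88; balance after payment £2,227.37.
Month 4: interest £19.86; balance after payment £1,999.15.
Month 5: interest £17.83; balance after payment £1,768.90.
Month 6: interest £15.77; balance after payment £1,536.59.
Month 7: interest £13.70; balance after payment £1,302.21.

£1,302.21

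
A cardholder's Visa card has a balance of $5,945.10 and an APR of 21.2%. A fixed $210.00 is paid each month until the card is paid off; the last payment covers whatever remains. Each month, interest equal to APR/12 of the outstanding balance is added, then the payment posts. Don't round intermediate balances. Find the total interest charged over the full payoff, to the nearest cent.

$2,370.65

Monthly rate r = 21.2%/12 = 1.76667% = 0.0176667.
Payoff takes n = ⌈−ln(1 − rB₀/P)/ln(1+r)⌉ = ⌈39.597⌉ = 40 payments; the last is $125.75.
Total paid = 39·$210.00 + $125.75 = $8,315.75.
Total interest = total paid − principal = $8,315.75 − $5,945.10 = $2,370.65.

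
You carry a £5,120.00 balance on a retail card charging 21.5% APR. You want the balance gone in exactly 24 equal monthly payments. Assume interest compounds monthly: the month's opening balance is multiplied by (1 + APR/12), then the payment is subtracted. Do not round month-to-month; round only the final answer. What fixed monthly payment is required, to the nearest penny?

Monthly rate r = 21.5%/12 = 1.79167% = 0.0179167.
Level-payment amortization: P = B₀·r / (1 − (1+r)^(−n)) = 5120.00·0.0179167 / (1 − 1.01792^(−24)).
Denominator 1 − (1+r)^(−24) = 0.347009905.
P = 91.7333 / 0.347009905 ≈ 264.35.

£264.35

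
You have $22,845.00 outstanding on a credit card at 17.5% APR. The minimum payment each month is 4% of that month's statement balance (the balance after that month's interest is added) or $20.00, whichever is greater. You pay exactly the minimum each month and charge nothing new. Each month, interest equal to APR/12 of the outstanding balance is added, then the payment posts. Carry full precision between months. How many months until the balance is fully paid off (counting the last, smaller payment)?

177 months

Monthly rate r = 17.5%/12 = 1.45833% = 0.0145833.
While 4% of the post-interest balance exceeds $20.00, each month B ← (B·(1+r))·(1 − 0.04), i.e. B shrinks by the factor (1+r)·0.96 = 0.974.
This holds for months 1–146. Entering month 147 the balance is $487.98; 4% of the post-interest balance is now below $20.00, so the flat $20.00 minimum applies from here.
From month 147 a fixed $20.00 at rate r clears $487.98 in 31 more payments. Total: 146 + 31 = 177 months.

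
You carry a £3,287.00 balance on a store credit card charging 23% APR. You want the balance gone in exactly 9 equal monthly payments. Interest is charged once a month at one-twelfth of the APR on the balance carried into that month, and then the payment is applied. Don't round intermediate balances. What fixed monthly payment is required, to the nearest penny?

£401.11

Monthly rate r = 23%/12 = 1.91667% = 0.0191667.
Level-payment amortization: P = B₀·r / (1 − (1+r)^(−n)) = 3287.00·0.0191667 / (1 − 1.01917^(−9)).
Denominator 1 − (1+r)^(−9) = 0.157066913.
P = 63.0008 / 0.157066913 ≈ 401.11.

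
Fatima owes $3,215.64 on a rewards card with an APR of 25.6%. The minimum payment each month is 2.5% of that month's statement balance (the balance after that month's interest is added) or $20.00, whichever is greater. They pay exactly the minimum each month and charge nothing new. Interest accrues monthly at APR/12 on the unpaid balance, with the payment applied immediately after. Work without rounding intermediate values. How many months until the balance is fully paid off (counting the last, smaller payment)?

Monthly rate r = 25.6%/12 = 2.13333% = 0.0213333.
While 2.5% of the post-interest balance exceeds $20.00, each month B ← (B·(1+r))·(1 − 0.025), i.e. B shrinks by the factor (1+r)·0.975 = 0.9958.
This holds for months 1–336. Entering month 337 the balance is $781.81; 2.5% of the post-interest balance is now below $20.00, so the flat $20.00 minimum applies from here.
From month 337 a fixed $20.00 at rate r clears $781.81 in 86 more payments. Total: 336 + 86 = 422 months.

422 months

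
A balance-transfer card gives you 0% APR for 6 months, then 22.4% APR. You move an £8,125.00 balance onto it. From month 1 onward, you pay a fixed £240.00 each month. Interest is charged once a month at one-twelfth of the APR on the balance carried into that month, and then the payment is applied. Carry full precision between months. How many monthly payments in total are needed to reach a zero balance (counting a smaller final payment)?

Promo months 1–6 at r₀ = 0%/12 = 0; months 7+ at r₁ = 22.4%/12 = 0.0186667.
After month 6 (no interest yet): B = £8,125.00 − 6·£240.00 = £6,685.00.
Then at r₁ with £240.00/mo: n₂ = −ln(1 − r₁·B/P)/ln(1+r₁) ≈ 39.68 → 40 more payments.

46 payments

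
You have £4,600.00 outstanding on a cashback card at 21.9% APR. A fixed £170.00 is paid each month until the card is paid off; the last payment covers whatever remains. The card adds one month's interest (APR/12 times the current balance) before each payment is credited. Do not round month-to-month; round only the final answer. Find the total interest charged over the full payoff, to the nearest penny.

Monthly rate r = 21.9%/12 = 1.825% = 0.01825.
Payoff takes n = ⌈−ln(1 − rB₀/P)/ln(1+r)⌉ = ⌈37.647⌉ = 38 payments; the last is £110.40.
Total paid = 37·£170.00 + £110.40 = £6,400.40.
Total interest = total paid − principal = £6,400.40 − £4,600.00 = £1,800.40.

£1,800.40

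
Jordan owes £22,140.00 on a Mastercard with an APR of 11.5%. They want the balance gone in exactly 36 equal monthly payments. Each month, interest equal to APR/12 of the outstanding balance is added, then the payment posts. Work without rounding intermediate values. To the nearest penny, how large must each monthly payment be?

£730.09

Monthly rate r = 11.5%/12 = 0.958333% = 0.00958333.
Level-payment amortization: P = B₀·r / (1 − (1+r)^(−n)) = 22140.00·0.00958333 / (1 − 1.00958^(−36)).
Denominator 1 − (1+r)^(−36) = 0.29061534.
P = 212.175 / 0.29061534 ≈ 730.09.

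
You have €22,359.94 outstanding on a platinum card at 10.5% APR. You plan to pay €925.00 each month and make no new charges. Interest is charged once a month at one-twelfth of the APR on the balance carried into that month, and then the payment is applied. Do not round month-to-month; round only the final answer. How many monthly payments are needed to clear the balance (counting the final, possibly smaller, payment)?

28 payments

Monthly rate r = 10.5%/12 = 0.875% = 0.00875.
Recurrence: B ← B·(1+r) − €925.00.
Month 1: interest €195.65; balance after payment €21,630.59.
Month 2: interest €189.27; balance after payment €20,894.86.
Closed form: n = −ln(1 − rB₀/P)/ln(1+r) = −ln(0.78849)/ln(1.00875) ≈ 27.277, so the balance reaches zero during payment 28.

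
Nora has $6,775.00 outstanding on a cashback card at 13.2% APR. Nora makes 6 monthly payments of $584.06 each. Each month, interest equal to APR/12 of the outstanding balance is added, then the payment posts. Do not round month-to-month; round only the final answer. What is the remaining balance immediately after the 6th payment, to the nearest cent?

$3,632.47

Monthly rate r = 13.2%/12 = 1.1% = 0.011.
Each month: B ← B·(1+r) − $584.06.
Month 1: interest $74.52; balance after payment $6,265.47.
Month 2: interest $68.92; balance after payment $5,750.33.
Month 3: interest $63.25; balance after payment $5,229.52.
Month 4: interest $57.52; balance after payment $4,702.98.
Month 5: interest $51.73; balance after payment $4,170.66.
Month 6: interest $45.88; balance after payment $3,632.47.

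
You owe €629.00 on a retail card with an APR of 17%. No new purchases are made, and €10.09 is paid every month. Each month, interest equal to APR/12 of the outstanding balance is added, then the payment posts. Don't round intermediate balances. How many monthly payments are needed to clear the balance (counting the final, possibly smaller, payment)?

Monthly rate r = 17%/12 = 1.41667% = 0.0141667.
Recurrence: B ← B·(1+r) − €10.09.
Month 1: interest €8.91; balance after payment €627.82.
Month 2: interest €8.89; balance after payment €626.62.
Closed form: n = −ln(1 − rB₀/P)/ln(1+r) = −ln(0.11686)/ln(1.01417) ≈ 152.605, so the balance reaches zero during payment 153.

153 payments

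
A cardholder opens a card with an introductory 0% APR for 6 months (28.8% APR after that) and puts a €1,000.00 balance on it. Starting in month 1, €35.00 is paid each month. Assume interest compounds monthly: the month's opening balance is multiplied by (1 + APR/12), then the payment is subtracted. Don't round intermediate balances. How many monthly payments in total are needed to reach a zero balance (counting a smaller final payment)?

39 months

Promo months 1–6 at r₀ = 0%/12 = 0; months 7+ at r₁ = 28.8%/12 = 0.024.
After month 6 (no interest yet): B = €1,000.00 − 6·€35.00 = €790.00.
Then at r₁ with €35.00/mo: n₂ = −ln(1 − r₁·B/P)/ln(1+r₁) ≈ 32.90 → 33 more payments.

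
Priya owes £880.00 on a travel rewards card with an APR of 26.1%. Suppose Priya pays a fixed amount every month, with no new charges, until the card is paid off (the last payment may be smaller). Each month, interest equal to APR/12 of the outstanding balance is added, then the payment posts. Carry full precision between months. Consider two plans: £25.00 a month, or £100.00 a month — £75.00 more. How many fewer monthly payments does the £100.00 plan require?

58 fewer payments

Monthly rate r = 26.1%/12 = 2.175% = 0.02175.
At £25.00/mo: n = ⌈−ln(1 − rB₀/P)/ln(1+r)⌉ = 68 payments (last £10.64); total interest = total paid − £880.00 = £805.64.
At £100.00/mo: 10 payments (last £87.49); total interest £107.49.
Payments saved = 68 − 10 = 58.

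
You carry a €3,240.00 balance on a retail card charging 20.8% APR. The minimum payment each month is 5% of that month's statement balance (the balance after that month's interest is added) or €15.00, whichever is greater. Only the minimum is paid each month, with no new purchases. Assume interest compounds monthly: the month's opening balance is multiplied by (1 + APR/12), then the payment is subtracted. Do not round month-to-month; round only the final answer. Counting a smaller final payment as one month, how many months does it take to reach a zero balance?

Monthly rate r = 20.8%/12 = 1.73333% = 0.0173333.
While 5% of the post-interest balance exceeds €15.00, each month B ← (B·(1+r))·(1 − 0.05), i.e. B shrinks by the factor (1+r)·0.95 = 0.96647.
This holds for months 1–71. Entering month 72 the balance is €287.62; 5% of the post-interest balance is now below €15.00, so the flat €15.00 minimum applies from here.
From month 72 a fixed €15.00 at rate r clears €287.62 in 24 more payments. Total: 71 + 24 = 95 months.

95 months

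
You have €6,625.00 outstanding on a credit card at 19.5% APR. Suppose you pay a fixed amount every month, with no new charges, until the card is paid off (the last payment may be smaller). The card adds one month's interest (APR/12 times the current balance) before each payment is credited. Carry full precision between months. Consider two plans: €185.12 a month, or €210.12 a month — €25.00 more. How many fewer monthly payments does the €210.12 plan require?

Monthly rate r = 19.5%/12 = 1.625% = 0.01625.
At €185.12/mo: n = ⌈−ln(1 − rB₀/P)/ln(1+r)⌉ = 55 payments (last €8.65); total interest = total paid − €6,625.00 = €3,380.13.
At €210.12/mo: 45 payments (last €116.65); total interest €2,736.93.
Payments saved = 55 − 45 = 10.

10 fewer payments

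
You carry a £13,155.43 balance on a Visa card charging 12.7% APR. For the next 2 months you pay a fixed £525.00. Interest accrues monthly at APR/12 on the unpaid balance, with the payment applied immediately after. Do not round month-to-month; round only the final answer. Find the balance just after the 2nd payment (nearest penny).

Monthly rate r = 12.7%/12 = 1.05833% = 0.0105833.
Each month: B ← B·(1+r) − £525.00.
Month 1: interest £139.23; balance after payment £12,769.66.
Month 2: interest £135.15; balance after payment £12,379.80.

£12,379.80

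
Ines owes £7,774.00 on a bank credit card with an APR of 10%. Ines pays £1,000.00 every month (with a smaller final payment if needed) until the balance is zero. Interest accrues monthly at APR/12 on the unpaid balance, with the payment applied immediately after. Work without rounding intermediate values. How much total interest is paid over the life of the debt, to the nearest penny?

Monthly rate r = 10%/12 = 0.833333% = 0.00833333.
Payoff takes n = ⌈−ln(1 − rB₀/P)/ln(1+r)⌉ = ⌈8.071⌉ = 9 payments; the last is £70.96.
Total paid = 8·£1,000.00 + £70.96 = £8,070.96.
Total interest = total paid − principal = £8,070.96 − £7,774.00 = £296.96.

£296.96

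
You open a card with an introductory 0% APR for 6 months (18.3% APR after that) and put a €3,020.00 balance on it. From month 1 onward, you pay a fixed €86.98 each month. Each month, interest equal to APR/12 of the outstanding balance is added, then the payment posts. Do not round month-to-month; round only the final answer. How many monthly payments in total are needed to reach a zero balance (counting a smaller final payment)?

Promo months 1–6 at r₀ = 0%/12 = 0; months 7+ at r₁ = 18.3%/12 = 0.01525.
After month 6 (no interest yet): B = €3,020.00 − 6·€86.98 = €2,498.12.
Then at r₁ with €86.98/mo: n₂ = −ln(1 − r₁·B/P)/ln(1+r₁) ≈ 38.07 → 39 more payments.

45 payments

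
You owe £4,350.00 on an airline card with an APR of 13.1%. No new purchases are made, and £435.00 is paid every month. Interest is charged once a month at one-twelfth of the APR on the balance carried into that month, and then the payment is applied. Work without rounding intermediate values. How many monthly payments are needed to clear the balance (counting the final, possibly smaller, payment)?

11 months

Monthly rate r = 13.1%/12 = 1.09167% = 0.0109167.
Recurrence: B ← B·(1+r) − £435.00.
Month 1: interest £47.49; balance after payment £3,962.49.
Month 2: interest £43.26; balance after payment £3,570.74.
Closed form: n = −ln(1 − rB₀/P)/ln(1+r) = −ln(0.89083)/ln(1.01092) ≈ 10.647, so the balance reaches zero during payment 11.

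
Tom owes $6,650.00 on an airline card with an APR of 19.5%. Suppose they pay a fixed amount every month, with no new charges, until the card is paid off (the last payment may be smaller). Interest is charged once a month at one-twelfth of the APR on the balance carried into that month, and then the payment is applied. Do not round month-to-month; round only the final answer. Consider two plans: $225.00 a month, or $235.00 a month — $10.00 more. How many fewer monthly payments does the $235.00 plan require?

2 fewer payments

Monthly rate r = 19.5%/12 = 1.625% = 0.01625.
At $225.00/mo: n = ⌈−ln(1 − rB₀/P)/ln(1+r)⌉ = 41 payments (last $135.63); total interest = total paid − $6,650.00 = $2,485.63.
At $235.00/mo: 39 payments (last $49.21); total interest $2,329.21.
Payments saved = 41 − 39 = 2.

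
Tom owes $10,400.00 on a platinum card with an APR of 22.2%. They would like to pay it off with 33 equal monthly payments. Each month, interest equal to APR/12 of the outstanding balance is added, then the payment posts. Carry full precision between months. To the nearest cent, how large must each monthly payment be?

$423.90

Monthly rate r = 22.2%/12 = 1.85% = 0.0185.
Level-payment amortization: P = B₀·r / (1 − (1+r)^(−n)) = 10400.00·0.0185 / (1 − 1.0185^(−33)).
Denominator 1 − (1+r)^(−33) = 0.453882743.
P = 192.4 / 0.453882743 ≈ 423.90.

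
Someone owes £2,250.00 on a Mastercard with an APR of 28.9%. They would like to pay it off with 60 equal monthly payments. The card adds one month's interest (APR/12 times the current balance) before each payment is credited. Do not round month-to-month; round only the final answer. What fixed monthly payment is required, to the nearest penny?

Monthly rate r = 28.9%/12 = 2.40833% = 0.0240833.
Level-payment amortization: P = B₀·r / (1 − (1+r)^(−n)) = 2250.00·0.0240833 / (1 − 1.02408^(−60)).
Denominator 1 − (1+r)^(−60) = 0.760181816.
P = 54.1875 / 0.760181816 ≈ 71.28.

£71.28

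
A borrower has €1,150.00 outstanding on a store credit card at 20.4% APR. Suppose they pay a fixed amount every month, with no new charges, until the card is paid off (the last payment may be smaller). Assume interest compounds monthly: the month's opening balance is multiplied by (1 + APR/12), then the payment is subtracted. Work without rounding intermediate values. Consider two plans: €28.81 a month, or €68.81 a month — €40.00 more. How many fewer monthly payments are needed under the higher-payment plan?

Monthly rate r = 20.4%/12 = 1.7% = 0.017.
At €28.81/mo: n = ⌈−ln(1 − rB₀/P)/ln(1+r)⌉ = 68 payments (last €9.61); total interest = total paid − €1,150.00 = €789.88.
At €68.81/mo: 20 payments (last €57.03); total interest €214.42.
Payments saved = 68 − 20 = 48.

48 fewer payments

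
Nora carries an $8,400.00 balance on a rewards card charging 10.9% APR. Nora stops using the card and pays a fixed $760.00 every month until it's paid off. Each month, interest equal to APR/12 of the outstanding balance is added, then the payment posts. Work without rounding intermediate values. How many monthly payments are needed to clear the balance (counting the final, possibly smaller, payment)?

Monthly rate r = 10.9%/12 = 0.908333% = 0.00908333.
Recurrence: B ← B·(1+r) − $760.00.
Month 1: interest $76.30; balance after payment $7,716.30.
Month 2: interest $70.09; balance after payment $7,026.39.
Closed form: n = −ln(1 − rB₀/P)/ln(1+r) = −ln(0.89961)/ln(1.00908) ≈ 11.700, so the balance reaches zero during payment 12.

12 payments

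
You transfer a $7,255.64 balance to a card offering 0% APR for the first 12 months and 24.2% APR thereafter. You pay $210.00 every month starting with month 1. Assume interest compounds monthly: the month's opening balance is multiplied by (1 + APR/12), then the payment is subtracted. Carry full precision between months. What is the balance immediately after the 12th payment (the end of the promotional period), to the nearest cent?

$4,735.64

Promo months 1–12 at r₀ = 0%/12 = 0; months 13+ at r₁ = 24.2%/12 = 0.0201667.
After month 12 (no interest yet): B = $7,255.64 − 12·$210.00 = $4,735.64.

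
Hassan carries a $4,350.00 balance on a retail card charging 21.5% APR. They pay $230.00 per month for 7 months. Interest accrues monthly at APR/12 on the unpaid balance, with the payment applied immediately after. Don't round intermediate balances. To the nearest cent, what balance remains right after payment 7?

Monthly rate r = 21.5%/12 = 1.79167% = 0.0179167.
Each month: B ← B·(1+r) − $230.00.
Month 1: interest $77.94; balance after payment $4,197.94.
Month 2: interest $75.21; balance after payment $4,043.15.
Month 3: interest $72.44; balance after payment $3,885.59.
Month 4: interest $69.62; balance after payment $3,725.21.
Month 5: interest $66.74; balance after payment $3,561.95.
Month 6: interest $63.82; balance after payment $3,395.77.
Month 7: interest $60.84; balance after payment $3,226.61.

$3,226.61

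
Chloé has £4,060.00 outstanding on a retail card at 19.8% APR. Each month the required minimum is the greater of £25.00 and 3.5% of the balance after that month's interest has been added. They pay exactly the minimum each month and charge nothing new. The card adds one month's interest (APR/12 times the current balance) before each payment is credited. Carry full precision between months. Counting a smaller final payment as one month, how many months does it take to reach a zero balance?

Monthly rate r = 19.8%/12 = 1.65% = 0.0165.
While 3.5% of the post-interest balance exceeds £25.00, each month B ← (B·(1+r))·(1 − 0.035), i.e. B shrinks by the factor (1+r)·0.965 = 0.98092.
This holds for months 1–92. Entering month 93 the balance is £690.11; 3.5% of the post-interest balance is now below £25.00, so the flat £25.00 minimum applies from here.
From month 93 a fixed £25.00 at rate r clears £690.11 in 38 more payments. Total: 92 + 38 = 130 months.

130 months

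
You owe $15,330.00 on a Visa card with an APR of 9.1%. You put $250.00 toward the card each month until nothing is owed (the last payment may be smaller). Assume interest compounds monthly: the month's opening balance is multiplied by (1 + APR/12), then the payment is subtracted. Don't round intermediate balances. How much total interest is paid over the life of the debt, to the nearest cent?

Monthly rate r = 9.1%/12 = 0.758333% = 0.00758333.
Payoff takes n = ⌈−ln(1 − rB₀/P)/ln(1+r)⌉ = ⌈82.797⌉ = 83 payments; the last is $199.36.
Total paid = 82·$250.00 + $199.36 = $20,699.36.
Total interest = total paid − principal = $20,699.36 − $15,330.00 = $5,369.36.

$5,369.36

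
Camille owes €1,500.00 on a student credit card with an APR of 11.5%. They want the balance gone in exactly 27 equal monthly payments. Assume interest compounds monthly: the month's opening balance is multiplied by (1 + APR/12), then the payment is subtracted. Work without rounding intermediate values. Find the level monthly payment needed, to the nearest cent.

€63.32

Monthly rate r = 11.5%/12 = 0.958333% = 0.00958333.
Level-payment amortization: P = B₀·r / (1 − (1+r)^(−n)) = 1500.00·0.00958333 / (1 − 1.00958^(−27)).
Denominator 1 − (1+r)^(−27) = 0.227032303.
P = 14.375 / 0.227032303 ≈ 63.32.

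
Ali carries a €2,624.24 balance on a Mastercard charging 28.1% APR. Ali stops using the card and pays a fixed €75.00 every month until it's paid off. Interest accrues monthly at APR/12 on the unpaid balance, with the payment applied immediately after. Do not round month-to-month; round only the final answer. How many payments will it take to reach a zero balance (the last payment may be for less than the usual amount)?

Monthly rate r = 28.1%/12 = 2.34167% = 0.0234167.
Recurrence: B ← B·(1+r) − €75.00.
Month 1: interest €61.45; balance after payment €2,610.69.
Month 2: interest €61.13; balance after payment €2,596.82.
Closed form: n = −ln(1 − rB₀/P)/ln(1+r) = −ln(0.18065)/ln(1.02342) ≈ 73.927, so the balance reaches zero during payment 74.

74 months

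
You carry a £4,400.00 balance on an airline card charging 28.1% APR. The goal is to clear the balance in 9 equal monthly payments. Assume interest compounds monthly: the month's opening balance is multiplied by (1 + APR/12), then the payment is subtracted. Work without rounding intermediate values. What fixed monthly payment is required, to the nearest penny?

Monthly rate r = 28.1%/12 = 2.34167% = 0.0234167.
Level-payment amortization: P = B₀·r / (1 − (1+r)^(−n)) = 4400.00·0.0234167 / (1 − 1.02342^(−9)).
Denominator 1 − (1+r)^(−9) = 0.188053092.
P = 103.033 / 0.188053092 ≈ 547.89.

£547.89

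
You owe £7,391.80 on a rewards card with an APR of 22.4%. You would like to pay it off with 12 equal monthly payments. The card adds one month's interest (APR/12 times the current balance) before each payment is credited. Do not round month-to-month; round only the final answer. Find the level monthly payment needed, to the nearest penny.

Monthly rate r = 22.4%/12 = 1.86667% = 0.0186667.
Level-payment amortization: P = B₀·r / (1 − (1+r)^(−n)) = 7391.80·0.0186667 / (1 − 1.01867^(−12)).
Denominator 1 − (1+r)^(−12) = 0.199032568.
P = 137.98 / 0.199032568 ≈ 693.25.

£693.25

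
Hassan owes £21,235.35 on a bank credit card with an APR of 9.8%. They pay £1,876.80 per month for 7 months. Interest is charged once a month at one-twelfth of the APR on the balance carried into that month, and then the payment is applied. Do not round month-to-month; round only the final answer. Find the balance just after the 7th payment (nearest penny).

£9,015.57

Monthly rate r = 9.8%/12 = 0.816667% = 0.00816667.
Each month: B ← B·(1+r) − £1,876.80.
Month 1: interest £173.42; balance after payment £19,531.97.
Month 2: interest £159.51; balance after payment £17,814.68.
Month 3: interest £145.49; balance after payment £16,083.37.
Month 4: interest £131.35; balance after payment £14,337.92.
Month 5: interest £117.09; balance after payment £12,578.21.
Month 6: interest £102.72; balance after payment £10,804.13.
Month 7: interest £88.23; balance after payment £9,015.57.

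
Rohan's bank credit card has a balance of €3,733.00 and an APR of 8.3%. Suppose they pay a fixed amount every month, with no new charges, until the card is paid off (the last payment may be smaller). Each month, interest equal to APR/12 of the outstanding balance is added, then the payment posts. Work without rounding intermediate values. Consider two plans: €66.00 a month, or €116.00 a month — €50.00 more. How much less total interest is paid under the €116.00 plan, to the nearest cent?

€514.64

Monthly rate r = 8.3%/12 = 0.691667% = 0.00691667.
At €66.00/mo: n = ⌈−ln(1 − rB₀/P)/ln(1+r)⌉ = 72 payments (last €65.98); total interest = total paid − €3,733.00 = €1,018.98.
At €116.00/mo: 37 payments (last €61.34); total interest €504.34.
Interest saved = €1,018.98 − €504.34 = €514.64.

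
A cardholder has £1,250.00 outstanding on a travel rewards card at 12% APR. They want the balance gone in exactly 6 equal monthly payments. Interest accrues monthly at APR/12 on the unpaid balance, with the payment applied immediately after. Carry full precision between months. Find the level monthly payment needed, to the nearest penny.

£215.69

Monthly rate r = 12%/12 = 1% = 0.01.
Level-payment amortization: P = B₀·r / (1 − (1+r)^(−n)) = 1250.00·0.01 / (1 − 1.01^(−6)).
Denominator 1 − (1+r)^(−6) = 0.0579547647.
P = 12.5 / 0.0579547647 ≈ 215.69.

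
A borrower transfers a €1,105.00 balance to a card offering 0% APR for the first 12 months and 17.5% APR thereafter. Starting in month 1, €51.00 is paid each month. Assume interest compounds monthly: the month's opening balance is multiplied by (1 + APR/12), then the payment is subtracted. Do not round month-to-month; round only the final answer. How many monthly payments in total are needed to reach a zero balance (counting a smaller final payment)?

23 months

Promo months 1–12 at r₀ = 0%/12 = 0; months 13+ at r₁ = 17.5%/12 = 0.0145833.
After month 12 (no interest yet): B = €1,105.00 − 12·€51.00 = €493.00.
Then at r₁ with €51.00/mo: n₂ = −ln(1 − r₁·B/P)/ln(1+r₁) ≈ 10.50 → 11 more payments.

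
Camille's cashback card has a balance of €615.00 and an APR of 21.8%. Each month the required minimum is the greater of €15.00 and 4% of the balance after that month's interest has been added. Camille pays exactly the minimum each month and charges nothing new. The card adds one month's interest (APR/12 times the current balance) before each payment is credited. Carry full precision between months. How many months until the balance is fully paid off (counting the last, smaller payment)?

Monthly rate r = 21.8%/12 = 1.81667% = 0.0181667.
While 4% of the post-interest balance exceeds €15.00, each month B ← (B·(1+r))·(1 − 0.04), i.e. B shrinks by the factor (1+r)·0.96 = 0.97744.
This holds for months 1–23. Entering month 24 the balance is €363.87; 4% of the post-interest balance is now below €15.00, so the flat €15.00 minimum applies from here.
From month 24 a fixed €15.00 at rate r clears €363.87 in 33 more payments. Total: 23 + 33 = 56 months.

56 months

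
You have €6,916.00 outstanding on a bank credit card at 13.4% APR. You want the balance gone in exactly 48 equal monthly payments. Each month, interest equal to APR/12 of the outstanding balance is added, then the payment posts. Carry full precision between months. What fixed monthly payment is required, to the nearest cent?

Monthly rate r = 13.4%/12 = 1.11667% = 0.0111667.
Level-payment amortization: P = B₀·r / (1 − (1+r)^(−n)) = 6916.00·0.0111667 / (1 − 1.01117^(−48)).
Denominator 1 − (1+r)^(−48) = 0.413175468.
P = 77.2287 / 0.413175468 ≈ 186.91.

€186.91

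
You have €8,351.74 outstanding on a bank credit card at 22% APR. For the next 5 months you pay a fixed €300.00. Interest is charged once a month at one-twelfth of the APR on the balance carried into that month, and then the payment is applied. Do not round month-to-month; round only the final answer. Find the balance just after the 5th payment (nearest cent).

Monthly rate r = 22%/12 = 1.83333% = 0.0183333.
Each month: B ← B·(1+r) − €300.00.
Month 1: interest €153.12; balance after payment €8,204.86.
Month 2: interest €150.42; balance after payment €8,055.28.
Month 3: interest €147.68; balance after payment €7,902.96.
Month 4: interest €144.89; balance after payment €7,747.85.
Month 5: interest €142.04; balance after payment €7,589.89.

€7,589.89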